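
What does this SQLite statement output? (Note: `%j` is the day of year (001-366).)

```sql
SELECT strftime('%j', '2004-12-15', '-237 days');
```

113

First apply '-237 days': 2004-12-15 → 2004-04-22.
Day-of-year for 2004-04-22: days since 2004-01-01 inclusive = 113, zero-padded to 113.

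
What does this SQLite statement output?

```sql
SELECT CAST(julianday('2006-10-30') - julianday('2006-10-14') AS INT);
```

Both dates are in October 2006: 30 − 14 = 16.

16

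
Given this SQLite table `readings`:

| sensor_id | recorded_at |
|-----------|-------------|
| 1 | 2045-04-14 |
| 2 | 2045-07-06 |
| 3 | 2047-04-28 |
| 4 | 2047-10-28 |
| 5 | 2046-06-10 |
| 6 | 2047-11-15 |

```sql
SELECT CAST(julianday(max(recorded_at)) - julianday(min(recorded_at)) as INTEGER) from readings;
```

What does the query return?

945

MIN = 2045-04-14, MAX = 2047-11-15.
16 days remain in April 2045 after the 14th (30 − 14).
Full months from May 2045 through October 2047 contribute their day counts.
Then 15 days into November 2047.
Total: 16 + 31 + 30 + 31 + 31 + 30 + 31 + 30 + 31 + 31 + 28 + 31 + 30 + 31 + 30 + 31 + 31 + 30 + 31 + 30 + 31 + 31 + 28 + 31 + 30 + 31 + 30 + 31 + 31 + 30 + 31 + 15 = 945.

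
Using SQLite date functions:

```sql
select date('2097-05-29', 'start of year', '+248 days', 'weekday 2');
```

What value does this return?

`start of year` rewinds 2097-05-29 to 2097-01-01.
Applying '+248 days' to 2097-01-01: counting 248 days forward gives 2097-09-06.
`weekday 2` advances to the next Tuesday; 2097-09-06 is a Friday, so it moves forward to 2097-09-10.

2097-09-10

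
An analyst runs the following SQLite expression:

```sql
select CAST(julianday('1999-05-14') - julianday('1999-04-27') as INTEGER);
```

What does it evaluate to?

17

3 days remain in April 1999 after the 27th (30 − 27).
Then 14 days into May 1999.
Total: 3 + 14 = 17.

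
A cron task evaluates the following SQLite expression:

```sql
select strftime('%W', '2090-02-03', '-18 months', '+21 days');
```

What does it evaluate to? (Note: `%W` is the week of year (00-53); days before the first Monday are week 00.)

First apply '-18 months', '+21 days': 2090-02-03 → 2088-08-24.
2088-08-24 is a Tuesday. SQLite's %W counts Mondays since the year started; the result is 34.

34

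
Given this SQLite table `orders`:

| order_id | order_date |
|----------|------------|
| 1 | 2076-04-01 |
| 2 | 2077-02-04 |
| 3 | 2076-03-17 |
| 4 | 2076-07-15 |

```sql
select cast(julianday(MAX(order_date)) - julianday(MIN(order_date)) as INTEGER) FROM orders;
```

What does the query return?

324

MIN = 2076-03-17, MAX = 2077-02-04.
14 days remain in March 2076 after the 17th (31 − 17).
Full months from April 2076 through January 2077 contribute their day counts.
Then 4 days into February 2077.
Total: 14 + 30 + 31 + 30 + 31 + 31 + 30 + 31 + 30 + 31 + 31 + 4 = 324.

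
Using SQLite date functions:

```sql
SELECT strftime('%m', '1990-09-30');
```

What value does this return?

`%m` extracts the 2-digit month (01-12): 09.

09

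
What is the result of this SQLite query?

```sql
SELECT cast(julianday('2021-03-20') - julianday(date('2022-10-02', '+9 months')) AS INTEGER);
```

-834

Adding +9 months to 2022-10-02 gives 2023-07-02.
11 days remain in March 2021 after the 20th (31 − 20).
Full months from April 2021 through June 2023 contribute their day counts.
Then 2 days into July 2023.
Total: 11 + 30 + 31 + 30 + 31 + 31 + 30 + 31 + 30 + 31 + 31 + 28 + 31 + 30 + 31 + 30 + 31 + 31 + 30 + 31 + 30 + 31 + 31 + 28 + 31 + 30 + 31 + 30 + 2 = 834.
The subtraction is earlier − later, so the result is −834 → -834.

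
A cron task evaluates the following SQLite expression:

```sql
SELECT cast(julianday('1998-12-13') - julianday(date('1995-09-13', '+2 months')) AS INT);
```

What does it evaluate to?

1126

Adding +2 months to 1995-09-13 gives 1995-11-13.
17 days remain in November 1995 after the 13th (30 − 13).
Full months from December 1995 through November 1998 contribute their day counts.
Then 13 days into December 1998.
Total: 17 + 31 + 31 + 29 + 31 + 30 + 31 + 30 + 31 + 31 + 30 + 31 + 30 + 31 + 31 + 28 + 31 + 30 + 31 + 30 + 31 + 31 + 30 + 31 + 30 + 31 + 31 + 28 + 31 + 30 + 31 + 30 + 31 + 31 + 30 + 31 + 30 + 13 = 1126.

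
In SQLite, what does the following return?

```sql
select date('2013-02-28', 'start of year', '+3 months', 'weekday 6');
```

2013-04-06

`start of year` rewinds 2013-02-28 to 2013-01-01.
Adding +3 months to 2013-01-01 gives 2013-04-01.
`weekday 6` advances to the next Saturday; 2013-04-01 is a Monday, so it moves forward to 2013-04-06.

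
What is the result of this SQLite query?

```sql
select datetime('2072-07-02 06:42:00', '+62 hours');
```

+62 hours from 2072-07-02 06:42:00 is 2072-07-04 20:42:00 (crosses midnight).

2072-07-04 20:42:00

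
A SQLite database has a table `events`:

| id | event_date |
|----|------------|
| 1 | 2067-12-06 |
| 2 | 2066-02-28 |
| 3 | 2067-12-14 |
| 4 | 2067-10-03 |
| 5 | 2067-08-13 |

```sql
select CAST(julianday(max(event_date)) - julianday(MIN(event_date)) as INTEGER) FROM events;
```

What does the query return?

654

MIN = 2066-02-28, MAX = 2067-12-14.
0 days remain in February 2066 after the 28th (28 − 28).
Full months from March 2066 through November 2067 contribute their day counts.
Then 14 days into December 2067.
Total: 0 + 31 + 30 + 31 + 30 + 31 + 31 + 30 + 31 + 30 + 31 + 31 + 28 + 31 + 30 + 31 + 30 + 31 + 31 + 30 + 31 + 30 + 14 = 654.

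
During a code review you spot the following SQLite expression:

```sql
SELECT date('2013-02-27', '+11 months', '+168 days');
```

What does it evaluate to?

2014-07-14

Adding +11 months to 2013-02-27 gives 2014-01-27.
Applying '+168 days' to 2014-01-27: counting 168 days forward gives 2014-07-14.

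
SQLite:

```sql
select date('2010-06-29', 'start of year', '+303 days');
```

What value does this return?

2010-10-31

`start of year` rewinds 2010-06-29 to 2010-01-01.
Applying '+303 days' to 2010-01-01: counting 303 days forward gives 2010-10-31.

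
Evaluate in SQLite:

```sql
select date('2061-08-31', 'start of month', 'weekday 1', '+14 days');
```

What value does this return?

2061-08-15

`start of month` rewinds 2061-08-31 to 2061-08-01.
`weekday 1` advances to the next Monday; 2061-08-01 is already a Monday, so it stays at 2061-08-01.
Advancing 14 more days within August lands on 2061-08-15.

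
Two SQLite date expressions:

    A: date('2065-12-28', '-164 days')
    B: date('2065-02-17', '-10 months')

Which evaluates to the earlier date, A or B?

B

A = 2065-07-17.
B = 2064-04-17.
B is earlier.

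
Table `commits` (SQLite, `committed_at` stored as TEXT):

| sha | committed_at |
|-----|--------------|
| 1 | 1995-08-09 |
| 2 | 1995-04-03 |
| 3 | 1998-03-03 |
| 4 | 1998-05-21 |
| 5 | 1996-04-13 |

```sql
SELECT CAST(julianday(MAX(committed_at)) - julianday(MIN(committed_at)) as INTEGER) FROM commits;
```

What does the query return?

MIN = 1995-04-03, MAX = 1998-05-21.
27 days remain in April 1995 after the 3rd (30 − 3).
Full months from May 1995 through April 1998 contribute their day counts.
Then 21 days into May 1998.
Total: 27 + 31 + 30 + 31 + 31 + 30 + 31 + 30 + 31 + 31 + 29 + 31 + 30 + 31 + 30 + 31 + 31 + 30 + 31 + 30 + 31 + 31 + 28 + 31 + 30 + 31 + 30 + 31 + 31 + 30 + 31 + 30 + 31 + 31 + 28 + 31 + 30 + 21 = 1144.

1144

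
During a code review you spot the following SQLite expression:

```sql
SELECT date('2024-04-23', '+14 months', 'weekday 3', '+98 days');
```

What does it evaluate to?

2025-10-01

Adding +14 months to 2024-04-23 gives 2025-06-23.
`weekday 3` advances to the next Wednesday; 2025-06-23 is a Monday, so it moves forward to 2025-06-25.
Applying '+98 days' to 2025-06-25: counting 98 days forward gives 2025-10-01.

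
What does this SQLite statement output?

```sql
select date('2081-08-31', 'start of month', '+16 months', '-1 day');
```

2082-11-30

`start of month` rewinds 2081-08-31 to 2081-08-01.
Adding +16 months to 2081-08-01 gives 2082-12-01.
Going back 1 day from 2082-12-01 reaches 2082-11-30 (last day of November, 30 days).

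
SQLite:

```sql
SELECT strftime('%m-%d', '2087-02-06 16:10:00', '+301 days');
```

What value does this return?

First apply '+301 days': 2087-02-06 16:10:00 → 2087-12-04 16:10:00.
`%m-%d` extracts the month-day: 12-04.

12-04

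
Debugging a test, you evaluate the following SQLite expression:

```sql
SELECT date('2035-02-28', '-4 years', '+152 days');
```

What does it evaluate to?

2031-07-30

Adding -4 years to 2035-02-28 gives 2031-02-28.
Applying '+152 days' to 2031-02-28: counting 152 days forward gives 2031-07-30.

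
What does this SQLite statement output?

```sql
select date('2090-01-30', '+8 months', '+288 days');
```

2091-07-15

Adding +8 months to 2090-01-30 gives 2090-09-30.
Applying '+288 days' to 2090-09-30: counting 288 days forward gives 2091-07-15.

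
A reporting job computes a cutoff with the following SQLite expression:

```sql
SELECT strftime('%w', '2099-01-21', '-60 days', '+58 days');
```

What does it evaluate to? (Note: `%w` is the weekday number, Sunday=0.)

1

First apply '-60 days', '+58 days': 2099-01-21 → 2099-01-19.
2099-01-19 is a Monday; with Sunday=0 that is 1.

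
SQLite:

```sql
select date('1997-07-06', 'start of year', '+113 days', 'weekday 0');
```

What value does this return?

`start of year` rewinds 1997-07-06 to 1997-01-01.
Applying '+113 days' to 1997-01-01: counting 113 days forward gives 1997-04-24.
`weekday 0` advances to the next Sunday; 1997-04-24 is a Thursday, so it moves forward to 1997-04-27.

1997-04-27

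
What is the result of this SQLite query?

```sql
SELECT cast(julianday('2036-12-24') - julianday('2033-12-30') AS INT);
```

1090

1 day remains in December 2033 after the 30th (31 − 30).
Full months from January 2034 through November 2036 contribute their day counts.
Then 24 days into December 2036.
Total: 1 + 31 + 28 + 31 + 30 + 31 + 30 + 31 + 31 + 30 + 31 + 30 + 31 + 31 + 28 + 31 + 30 + 31 + 30 + 31 + 31 + 30 + 31 + 30 + 31 + 31 + 29 + 31 + 30 + 31 + 30 + 31 + 31 + 30 + 31 + 30 + 24 = 1090.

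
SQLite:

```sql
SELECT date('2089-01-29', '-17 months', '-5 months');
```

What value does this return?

2087-03-29

Adding -17 months to 2089-01-29 gives 2087-08-29.
Adding -5 months to 2087-08-29 gives 2087-03-29.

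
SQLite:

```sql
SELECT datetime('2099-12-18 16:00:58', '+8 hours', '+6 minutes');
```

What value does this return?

2099-12-19 00:06:58

+8 hours from 2099-12-18 16:00:58 is 2099-12-19 00:00:58 (crosses midnight).
+6 minutes from 2099-12-19 00:00:58 is 2099-12-19 00:06:58.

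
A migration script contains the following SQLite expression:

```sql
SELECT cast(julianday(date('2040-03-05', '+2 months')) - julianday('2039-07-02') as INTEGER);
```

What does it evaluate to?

Adding +2 months to 2040-03-05 gives 2040-05-05.
29 days remain in July 2039 after the 2nd (31 − 2).
Full months from August 2039 through April 2040 contribute their day counts.
Then 5 days into May 2040.
Total: 29 + 31 + 30 + 31 + 30 + 31 + 31 + 29 + 31 + 30 + 5 = 308.

308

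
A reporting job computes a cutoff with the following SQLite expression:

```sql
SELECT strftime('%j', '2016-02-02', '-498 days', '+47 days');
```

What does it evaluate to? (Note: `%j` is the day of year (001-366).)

First apply '-498 days', '+47 days': 2016-02-02 → 2014-11-08.
Day-of-year for 2014-11-08: days since 2014-01-01 inclusive = 312, zero-padded to 312.

312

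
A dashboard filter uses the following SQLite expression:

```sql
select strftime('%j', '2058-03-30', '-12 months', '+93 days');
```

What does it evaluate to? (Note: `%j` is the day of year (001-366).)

First apply '-12 months', '+93 days': 2058-03-30 → 2057-07-01.
Day-of-year for 2057-07-01: days since 2057-01-01 inclusive = 182, zero-padded to 182.

182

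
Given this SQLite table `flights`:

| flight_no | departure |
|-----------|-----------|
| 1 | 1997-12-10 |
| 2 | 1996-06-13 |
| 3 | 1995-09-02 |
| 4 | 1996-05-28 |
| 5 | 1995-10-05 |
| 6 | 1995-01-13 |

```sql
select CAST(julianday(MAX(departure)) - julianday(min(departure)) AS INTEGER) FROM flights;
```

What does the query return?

MIN = 1995-01-13, MAX = 1997-12-10.
18 days remain in January 1995 after the 13th (31 − 13).
Full months from February 1995 through November 1997 contribute their day counts.
Then 10 days into December 1997.
Total: 18 + 28 + 31 + 30 + 31 + 30 + 31 + 31 + 30 + 31 + 30 + 31 + 31 + 29 + 31 + 30 + 31 + 30 + 31 + 31 + 30 + 31 + 30 + 31 + 31 + 28 + 31 + 30 + 31 + 30 + 31 + 31 + 30 + 31 + 30 + 10 = 1062.

1062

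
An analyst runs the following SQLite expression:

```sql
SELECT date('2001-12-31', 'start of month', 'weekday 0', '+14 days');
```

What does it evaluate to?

2001-12-16

`start of month` rewinds 2001-12-31 to 2001-12-01.
`weekday 0` advances to the next Sunday; 2001-12-01 is a Saturday, so it moves forward to 2001-12-02.
Advancing 14 more days within December lands on 2001-12-16.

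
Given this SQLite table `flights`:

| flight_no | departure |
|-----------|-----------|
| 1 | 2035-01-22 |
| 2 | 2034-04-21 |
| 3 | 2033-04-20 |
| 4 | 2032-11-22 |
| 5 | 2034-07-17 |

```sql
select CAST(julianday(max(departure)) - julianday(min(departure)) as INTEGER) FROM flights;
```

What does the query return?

MIN = 2032-11-22, MAX = 2035-01-22.
8 days remain in November 2032 after the 22nd (30 − 22).
Full months from December 2032 through December 2034 contribute their day counts.
Then 22 days into January 2035.
Total: 8 + 31 + 31 + 28 + 31 + 30 + 31 + 30 + 31 + 31 + 30 + 31 + 30 + 31 + 31 + 28 + 31 + 30 + 31 + 30 + 31 + 31 + 30 + 31 + 30 + 31 + 22 = 791.

791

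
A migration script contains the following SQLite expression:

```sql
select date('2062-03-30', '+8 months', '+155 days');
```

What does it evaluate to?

Adding +8 months to 2062-03-30 gives 2062-11-30.
Applying '+155 days' to 2062-11-30: counting 155 days forward gives 2063-05-04.

2063-05-04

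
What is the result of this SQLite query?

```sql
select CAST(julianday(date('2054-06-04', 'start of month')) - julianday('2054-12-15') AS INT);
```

-197

`start of month` rewinds 2054-06-04 to 2054-06-01.
29 days remain in June 2054 after the 1st (30 − 1).
July 2054: 31 days.
August 2054: 31 days.
September 2054: 30 days.
October 2054: 31 days.
November 2054: 30 days.
Then 15 days into December 2054.
Total: 29 + 31 + 31 + 30 + 31 + 30 + 15 = 197.
The subtraction is earlier − later, so the result is −197 → -197.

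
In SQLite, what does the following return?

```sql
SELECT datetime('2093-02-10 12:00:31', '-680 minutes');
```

680 minutes = 11h 20m; -680 minutes from 2093-02-10 12:00:31 is 2093-02-10 00:40:31.

2093-02-10 00:40:31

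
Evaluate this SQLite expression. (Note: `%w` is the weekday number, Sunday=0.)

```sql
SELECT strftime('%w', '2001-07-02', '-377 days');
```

First apply '-377 days': 2001-07-02 → 2000-06-20.
2000-06-20 is a Tuesday; with Sunday=0 that is 2.

2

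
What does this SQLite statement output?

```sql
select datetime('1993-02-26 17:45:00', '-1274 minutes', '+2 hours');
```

1993-02-25 22:31:00

1274 minutes = 21h 14m; -1274 minutes from 1993-02-26 17:45:00 is 1993-02-25 20:31:00 (crosses midnight).
+2 hours from 1993-02-25 20:31:00 is 1993-02-25 22:31:00.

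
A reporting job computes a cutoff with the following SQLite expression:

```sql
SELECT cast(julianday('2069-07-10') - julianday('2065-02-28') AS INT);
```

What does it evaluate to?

0 days remain in February 2065 after the 28th (28 − 28).
Full months from March 2065 through June 2069 contribute their day counts.
Then 10 days into July 2069.
Total: 0 + 31 + 30 + 31 + 30 + 31 + 31 + 30 + 31 + 30 + 31 + 31 + 28 + 31 + 30 + 31 + 30 + 31 + 31 + 30 + 31 + 30 + 31 + 31 + 28 + 31 + 30 + 31 + 30 + 31 + 31 + 30 + 31 + 30 + 31 + 31 + 29 + 31 + 30 + 31 + 30 + 31 + 31 + 30 + 31 + 30 + 31 + 31 + 28 + 31 + 30 + 31 + 30 + 10 = 1593.

1593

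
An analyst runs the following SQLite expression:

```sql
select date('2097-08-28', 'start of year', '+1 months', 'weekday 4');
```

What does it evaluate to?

`start of year` rewinds 2097-08-28 to 2097-01-01.
Adding +1 month to 2097-01-01 gives 2097-02-01.
`weekday 4` advances to the next Thursday; 2097-02-01 is a Friday, so it moves forward to 2097-02-07.

2097-02-07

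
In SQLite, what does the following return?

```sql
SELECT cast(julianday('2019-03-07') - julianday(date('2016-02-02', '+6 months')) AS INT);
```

947

Adding +6 months to 2016-02-02 gives 2016-08-02.
29 days remain in August 2016 after the 2nd (31 − 2).
Full months from September 2016 through February 2019 contribute their day counts.
Then 7 days into March 2019.
Total: 29 + 30 + 31 + 30 + 31 + 31 + 28 + 31 + 30 + 31 + 30 + 31 + 31 + 30 + 31 + 30 + 31 + 31 + 28 + 31 + 30 + 31 + 30 + 31 + 31 + 30 + 31 + 30 + 31 + 31 + 28 + 7 = 947.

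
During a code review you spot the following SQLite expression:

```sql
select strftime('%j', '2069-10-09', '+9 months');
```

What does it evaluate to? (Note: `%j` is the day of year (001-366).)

190

First apply '+9 months': 2069-10-09 → 2070-07-09.
Day-of-year for 2070-07-09: days since 2070-01-01 inclusive = 190, zero-padded to 190.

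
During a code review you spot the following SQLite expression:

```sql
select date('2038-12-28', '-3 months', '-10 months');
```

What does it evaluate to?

Adding -3 months to 2038-12-28 gives 2038-09-28.
Adding -10 months to 2038-09-28 gives 2037-11-28.

2037-11-28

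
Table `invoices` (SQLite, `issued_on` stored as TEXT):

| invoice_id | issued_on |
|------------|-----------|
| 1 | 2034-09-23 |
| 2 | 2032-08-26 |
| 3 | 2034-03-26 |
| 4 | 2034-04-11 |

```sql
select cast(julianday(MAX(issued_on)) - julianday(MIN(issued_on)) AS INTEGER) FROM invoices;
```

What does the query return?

MIN = 2032-08-26, MAX = 2034-09-23.
5 days remain in August 2032 after the 26th (31 − 26).
Full months from September 2032 through August 2034 contribute their day counts.
Then 23 days into September 2034.
Total: 5 + 30 + 31 + 30 + 31 + 31 + 28 + 31 + 30 + 31 + 30 + 31 + 31 + 30 + 31 + 30 + 31 + 31 + 28 + 31 + 30 + 31 + 30 + 31 + 31 + 23 = 758.

758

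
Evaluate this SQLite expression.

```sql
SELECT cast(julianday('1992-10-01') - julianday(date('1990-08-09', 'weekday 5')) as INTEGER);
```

`weekday 5` advances to the next Friday; 1990-08-09 is a Thursday, so it moves forward to 1990-08-10.
21 days remain in August 1990 after the 10th (31 − 10).
Full months from September 1990 through September 1992 contribute their day counts.
Then 1 day into October 1992.
Total: 21 + 30 + 31 + 30 + 31 + 31 + 28 + 31 + 30 + 31 + 30 + 31 + 31 + 30 + 31 + 30 + 31 + 31 + 29 + 31 + 30 + 31 + 30 + 31 + 31 + 30 + 1 = 783.

783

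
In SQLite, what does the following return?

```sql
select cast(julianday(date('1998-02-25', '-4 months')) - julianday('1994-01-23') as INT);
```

Adding -4 months to 1998-02-25 gives 1997-10-25.
8 days remain in January 1994 after the 23rd (31 − 23).
Full months from February 1994 through September 1997 contribute their day counts.
Then 25 days into October 1997.
Total: 8 + 28 + 31 + 30 + 31 + 30 + 31 + 31 + 30 + 31 + 30 + 31 + 31 + 28 + 31 + 30 + 31 + 30 + 31 + 31 + 30 + 31 + 30 + 31 + 31 + 29 + 31 + 30 + 31 + 30 + 31 + 31 + 30 + 31 + 30 + 31 + 31 + 28 + 31 + 30 + 31 + 30 + 31 + 31 + 30 + 25 = 1371.

1371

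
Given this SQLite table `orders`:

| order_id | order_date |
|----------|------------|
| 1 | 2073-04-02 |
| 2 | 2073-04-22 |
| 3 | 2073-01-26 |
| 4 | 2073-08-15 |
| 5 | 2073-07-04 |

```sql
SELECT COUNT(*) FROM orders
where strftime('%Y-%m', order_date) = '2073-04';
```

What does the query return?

Rows with year-month 2073-04: 2073-04-02, 2073-04-22 → 2.

2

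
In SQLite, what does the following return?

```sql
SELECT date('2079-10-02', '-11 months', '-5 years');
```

Adding -11 months to 2079-10-02 gives 2078-11-02.
Adding -5 years to 2078-11-02 gives 2073-11-02.

2073-11-02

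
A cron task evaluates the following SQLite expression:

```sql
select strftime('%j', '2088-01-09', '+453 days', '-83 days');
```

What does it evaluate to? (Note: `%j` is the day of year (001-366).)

013

First apply '+453 days', '-83 days': 2088-01-09 → 2089-01-13.
Day-of-year for 2089-01-13: days since 2089-01-01 inclusive = 13, zero-padded to 013.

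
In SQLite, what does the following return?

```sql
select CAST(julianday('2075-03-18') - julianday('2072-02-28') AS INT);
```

1114

1 day remains in February 2072 after the 28th (29 − 28).
Full months from March 2072 through February 2075 contribute their day counts.
Then 18 days into March 2075.
Total: 1 + 31 + 30 + 31 + 30 + 31 + 31 + 30 + 31 + 30 + 31 + 31 + 28 + 31 + 30 + 31 + 30 + 31 + 31 + 30 + 31 + 30 + 31 + 31 + 28 + 31 + 30 + 31 + 30 + 31 + 31 + 30 + 31 + 30 + 31 + 31 + 28 + 18 = 1114.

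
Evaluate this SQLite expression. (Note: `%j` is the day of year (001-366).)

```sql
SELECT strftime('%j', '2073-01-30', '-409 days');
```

352

First apply '-409 days': 2073-01-30 → 2071-12-18.
Day-of-year for 2071-12-18: days since 2071-01-01 inclusive = 352, zero-padded to 352.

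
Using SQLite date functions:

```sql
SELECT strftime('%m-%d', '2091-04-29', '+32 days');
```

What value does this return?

05-31

First apply '+32 days': 2091-04-29 → 2091-05-31.
`%m-%d` extracts the month-day: 05-31.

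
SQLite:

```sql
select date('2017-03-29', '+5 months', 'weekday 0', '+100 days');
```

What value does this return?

2017-12-12

Adding +5 months to 2017-03-29 gives 2017-08-29.
`weekday 0` advances to the next Sunday; 2017-08-29 is a Tuesday, so it moves forward to 2017-09-03.
Applying '+100 days' to 2017-09-03: counting 100 days forward gives 2017-12-12.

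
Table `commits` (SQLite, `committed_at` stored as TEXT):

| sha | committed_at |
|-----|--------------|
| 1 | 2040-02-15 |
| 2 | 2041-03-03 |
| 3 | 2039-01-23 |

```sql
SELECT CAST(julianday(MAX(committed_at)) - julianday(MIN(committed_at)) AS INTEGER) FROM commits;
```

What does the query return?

770

MIN = 2039-01-23, MAX = 2041-03-03.
8 days remain in January 2039 after the 23rd (31 − 23).
Full months from February 2039 through February 2041 contribute their day counts.
Then 3 days into March 2041.
Total: 8 + 28 + 31 + 30 + 31 + 30 + 31 + 31 + 30 + 31 + 30 + 31 + 31 + 29 + 31 + 30 + 31 + 30 + 31 + 31 + 30 + 31 + 30 + 31 + 31 + 28 + 3 = 770.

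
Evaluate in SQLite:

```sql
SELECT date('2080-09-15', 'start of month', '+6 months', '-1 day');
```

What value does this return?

2081-02-28

`start of month` rewinds 2080-09-15 to 2080-09-01.
Adding +6 months to 2080-09-01 gives 2081-03-01.
Going back 1 day from 2081-03-01 reaches 2081-02-28 (last day of February, 28 days).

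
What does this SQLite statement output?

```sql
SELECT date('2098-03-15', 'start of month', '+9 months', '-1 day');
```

`start of month` rewinds 2098-03-15 to 2098-03-01.
Adding +9 months to 2098-03-01 gives 2098-12-01.
Going back 1 day from 2098-12-01 reaches 2098-11-30 (last day of November, 30 days).

2098-11-30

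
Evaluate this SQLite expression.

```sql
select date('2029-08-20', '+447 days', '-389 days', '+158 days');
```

2030-03-24

Applying '+447 days' to 2029-08-20: counting 447 days forward gives 2030-11-10.
Applying '-389 days' to 2030-11-10: counting 389 days back gives 2029-10-17.
Applying '+158 days' to 2029-10-17: counting 158 days forward gives 2030-03-24.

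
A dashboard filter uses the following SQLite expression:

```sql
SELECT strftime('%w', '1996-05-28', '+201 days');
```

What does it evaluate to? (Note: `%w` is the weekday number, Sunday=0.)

0

First apply '+201 days': 1996-05-28 → 1996-12-15.
1996-12-15 is a Sunday; with Sunday=0 that is 0.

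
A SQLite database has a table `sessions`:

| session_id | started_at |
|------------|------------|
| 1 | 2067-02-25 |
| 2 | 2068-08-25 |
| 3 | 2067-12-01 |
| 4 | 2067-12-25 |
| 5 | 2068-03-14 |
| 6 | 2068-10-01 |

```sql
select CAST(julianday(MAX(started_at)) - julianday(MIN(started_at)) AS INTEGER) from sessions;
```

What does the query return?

584

MIN = 2067-02-25, MAX = 2068-10-01.
3 days remain in February 2067 after the 25th (28 − 25).
Full months from March 2067 through September 2068 contribute their day counts.
Then 1 day into October 2068.
Total: 3 + 31 + 30 + 31 + 30 + 31 + 31 + 30 + 31 + 30 + 31 + 31 + 29 + 31 + 30 + 31 + 30 + 31 + 31 + 30 + 1 = 584.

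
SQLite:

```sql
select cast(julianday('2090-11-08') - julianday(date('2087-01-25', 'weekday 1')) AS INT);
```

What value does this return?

1381

`weekday 1` advances to the next Monday; 2087-01-25 is a Saturday, so it moves forward to 2087-01-27.
4 days remain in January 2087 after the 27th (31 − 27).
Full months from February 2087 through October 2090 contribute their day counts.
Then 8 days into November 2090.
Total: 4 + 28 + 31 + 30 + 31 + 30 + 31 + 31 + 30 + 31 + 30 + 31 + 31 + 29 + 31 + 30 + 31 + 30 + 31 + 31 + 30 + 31 + 30 + 31 + 31 + 28 + 31 + 30 + 31 + 30 + 31 + 31 + 30 + 31 + 30 + 31 + 31 + 28 + 31 + 30 + 31 + 30 + 31 + 31 + 30 + 31 + 8 = 1381.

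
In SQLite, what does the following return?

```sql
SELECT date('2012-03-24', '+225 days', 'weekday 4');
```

Applying '+225 days' to 2012-03-24: counting 225 days forward gives 2012-11-04.
`weekday 4` advances to the next Thursday; 2012-11-04 is a Sunday, so it moves forward to 2012-11-08.

2012-11-08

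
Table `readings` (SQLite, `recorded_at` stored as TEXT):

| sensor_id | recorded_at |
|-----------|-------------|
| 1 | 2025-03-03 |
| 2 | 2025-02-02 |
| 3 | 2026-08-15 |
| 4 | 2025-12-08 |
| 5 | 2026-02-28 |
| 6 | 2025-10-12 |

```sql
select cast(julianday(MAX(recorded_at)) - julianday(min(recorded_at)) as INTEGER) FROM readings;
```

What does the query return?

559

MIN = 2025-02-02, MAX = 2026-08-15.
26 days remain in February 2025 after the 2nd (28 − 2).
Full months from March 2025 through July 2026 contribute their day counts.
Then 15 days into August 2026.
Total: 26 + 31 + 30 + 31 + 30 + 31 + 31 + 30 + 31 + 30 + 31 + 31 + 28 + 31 + 30 + 31 + 30 + 31 + 15 = 559.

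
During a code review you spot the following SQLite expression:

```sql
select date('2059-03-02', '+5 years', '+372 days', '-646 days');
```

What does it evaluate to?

2063-06-02

Adding +5 years to 2059-03-02 gives 2064-03-02.
Applying '+372 days' to 2064-03-02: counting 372 days forward gives 2065-03-09.
Applying '-646 days' to 2065-03-09: counting 646 days back gives 2063-06-02.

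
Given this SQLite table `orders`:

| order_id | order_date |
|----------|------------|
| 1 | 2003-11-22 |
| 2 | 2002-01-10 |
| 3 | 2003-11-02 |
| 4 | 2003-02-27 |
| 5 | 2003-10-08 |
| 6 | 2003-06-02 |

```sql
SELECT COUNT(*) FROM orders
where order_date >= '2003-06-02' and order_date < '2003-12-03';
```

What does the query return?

Rows in [2003-06-02, 2003-12-03): 2003-11-22, 2003-11-02, 2003-10-08, 2003-06-02 → 4 rows.

4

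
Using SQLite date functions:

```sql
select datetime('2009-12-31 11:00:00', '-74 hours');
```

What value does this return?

-74 hours from 2009-12-31 11:00:00 is 2009-12-28 09:00:00 (crosses midnight).

2009-12-28 09:00:00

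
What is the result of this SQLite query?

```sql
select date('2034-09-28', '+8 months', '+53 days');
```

2035-07-20

Adding +8 months to 2034-09-28 gives 2035-05-28.
Applying '+53 days' to 2035-05-28: counting 53 days forward gives 2035-07-20.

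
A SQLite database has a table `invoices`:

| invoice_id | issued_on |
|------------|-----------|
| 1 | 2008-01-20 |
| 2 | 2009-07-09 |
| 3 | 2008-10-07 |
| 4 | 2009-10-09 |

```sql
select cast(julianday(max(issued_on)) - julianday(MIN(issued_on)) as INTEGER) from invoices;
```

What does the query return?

628

MIN = 2008-01-20, MAX = 2009-10-09.
11 days remain in January 2008 after the 20th (31 − 20).
Full months from February 2008 through September 2009 contribute their day counts.
Then 9 days into October 2009.
Total: 11 + 29 + 31 + 30 + 31 + 30 + 31 + 31 + 30 + 31 + 30 + 31 + 31 + 28 + 31 + 30 + 31 + 30 + 31 + 31 + 30 + 9 = 628.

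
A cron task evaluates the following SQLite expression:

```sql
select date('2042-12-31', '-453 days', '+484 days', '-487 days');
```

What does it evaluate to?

Applying '-453 days' to 2042-12-31: counting 453 days back gives 2041-10-04.
Applying '+484 days' to 2041-10-04: counting 484 days forward gives 2043-01-31.
Applying '-487 days' to 2043-01-31: counting 487 days back gives 2041-10-01.

2041-10-01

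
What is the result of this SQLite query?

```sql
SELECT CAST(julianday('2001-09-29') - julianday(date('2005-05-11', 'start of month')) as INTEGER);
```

-1310

`start of month` rewinds 2005-05-11 to 2005-05-01.
1 day remains in September 2001 after the 29th (30 − 29).
Full months from October 2001 through April 2005 contribute their day counts.
Then 1 day into May 2005.
Total: 1 + 31 + 30 + 31 + 31 + 28 + 31 + 30 + 31 + 30 + 31 + 31 + 30 + 31 + 30 + 31 + 31 + 28 + 31 + 30 + 31 + 30 + 31 + 31 + 30 + 31 + 30 + 31 + 31 + 29 + 31 + 30 + 31 + 30 + 31 + 31 + 30 + 31 + 30 + 31 + 31 + 28 + 31 + 30 + 1 = 1310.
The subtraction is earlier − later, so the result is −1310 → -1310.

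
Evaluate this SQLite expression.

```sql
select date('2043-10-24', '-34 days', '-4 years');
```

2039-09-20

Going back 24 days from 2043-10-24 reaches 2043-09-30 (last day of September, 30 days).
Going back 10 days within September lands on 2043-09-20.
Adding -4 years to 2043-09-20 gives 2039-09-20.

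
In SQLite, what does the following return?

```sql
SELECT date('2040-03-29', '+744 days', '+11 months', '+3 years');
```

2046-03-12

Applying '+744 days' to 2040-03-29: counting 744 days forward gives 2042-04-12.
Adding +11 months to 2042-04-12 gives 2043-03-12.
Adding +3 years to 2043-03-12 gives 2046-03-12.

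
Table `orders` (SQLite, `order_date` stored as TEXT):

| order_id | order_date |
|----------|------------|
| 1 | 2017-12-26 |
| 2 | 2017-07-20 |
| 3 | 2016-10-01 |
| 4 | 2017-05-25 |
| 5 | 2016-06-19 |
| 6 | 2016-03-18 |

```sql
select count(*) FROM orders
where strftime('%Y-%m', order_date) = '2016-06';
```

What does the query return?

1

Rows with year-month 2016-06: 2016-06-19 → 1.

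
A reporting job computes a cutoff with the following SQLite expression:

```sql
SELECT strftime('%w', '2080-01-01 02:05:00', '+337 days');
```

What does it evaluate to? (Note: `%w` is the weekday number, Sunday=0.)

2

First apply '+337 days': 2080-01-01 02:05:00 → 2080-12-03 02:05:00.
2080-12-03 is a Tuesday; with Sunday=0 that is 2.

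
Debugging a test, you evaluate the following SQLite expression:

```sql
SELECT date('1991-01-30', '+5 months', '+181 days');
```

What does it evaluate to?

1991-12-28

Adding +5 months to 1991-01-30 gives 1991-06-30.
Applying '+181 days' to 1991-06-30: counting 181 days forward gives 1991-12-28.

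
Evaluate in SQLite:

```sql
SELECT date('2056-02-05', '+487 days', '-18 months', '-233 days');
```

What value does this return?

2055-04-17

Applying '+487 days' to 2056-02-05: counting 487 days forward gives 2057-06-06.
Adding -18 months to 2057-06-06 gives 2055-12-06.
Applying '-233 days' to 2055-12-06: counting 233 days back gives 2055-04-17.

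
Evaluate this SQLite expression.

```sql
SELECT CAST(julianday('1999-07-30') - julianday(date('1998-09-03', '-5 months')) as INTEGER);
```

483

Adding -5 months to 1998-09-03 gives 1998-04-03.
27 days remain in April 1998 after the 3rd (30 − 3).
Full months from May 1998 through June 1999 contribute their day counts.
Then 30 days into July 1999.
Total: 27 + 31 + 30 + 31 + 31 + 30 + 31 + 30 + 31 + 31 + 28 + 31 + 30 + 31 + 30 + 30 = 483.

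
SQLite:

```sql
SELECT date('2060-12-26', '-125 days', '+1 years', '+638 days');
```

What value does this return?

2063-05-23

Applying '-125 days' to 2060-12-26: counting 125 days back gives 2060-08-23.
Adding +1 year to 2060-08-23 gives 2061-08-23.
Applying '+638 days' to 2061-08-23: counting 638 days forward gives 2063-05-23.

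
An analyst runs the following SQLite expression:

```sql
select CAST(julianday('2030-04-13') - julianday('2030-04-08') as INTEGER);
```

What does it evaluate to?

Both dates are in April 2030: 13 − 8 = 5.

5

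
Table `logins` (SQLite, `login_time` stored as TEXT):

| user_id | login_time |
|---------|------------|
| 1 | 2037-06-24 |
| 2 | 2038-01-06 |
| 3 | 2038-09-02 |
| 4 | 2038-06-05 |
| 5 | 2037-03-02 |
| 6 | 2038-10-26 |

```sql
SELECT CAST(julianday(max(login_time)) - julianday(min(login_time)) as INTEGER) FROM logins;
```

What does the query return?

MIN = 2037-03-02, MAX = 2038-10-26.
29 days remain in March 2037 after the 2nd (31 − 2).
Full months from April 2037 through September 2038 contribute their day counts.
Then 26 days into October 2038.
Total: 29 + 30 + 31 + 30 + 31 + 31 + 30 + 31 + 30 + 31 + 31 + 28 + 31 + 30 + 31 + 30 + 31 + 31 + 30 + 26 = 603.

603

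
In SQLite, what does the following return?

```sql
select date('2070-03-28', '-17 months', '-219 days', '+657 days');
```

2070-01-09

Adding -17 months to 2070-03-28 gives 2068-10-28.
Applying '-219 days' to 2068-10-28: counting 219 days back gives 2068-03-23.
Applying '+657 days' to 2068-03-23: counting 657 days forward gives 2070-01-09.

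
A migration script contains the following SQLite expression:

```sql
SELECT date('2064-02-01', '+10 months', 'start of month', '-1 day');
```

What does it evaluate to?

2064-11-30

Adding +10 months to 2064-02-01 gives 2064-12-01.
`start of month` rewinds 2064-12-01 to 2064-12-01.
Going back 1 day from 2064-12-01 reaches 2064-11-30 (last day of November, 30 days).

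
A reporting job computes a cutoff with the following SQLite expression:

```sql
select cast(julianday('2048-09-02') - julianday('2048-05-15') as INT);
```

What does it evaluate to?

110

16 days remain in May 2048 after the 15th (31 − 15).
June 2048: 30 days.
July 2048: 31 days.
August 2048: 31 days.
Then 2 days into September 2048.
Total: 16 + 30 + 31 + 31 + 2 = 110.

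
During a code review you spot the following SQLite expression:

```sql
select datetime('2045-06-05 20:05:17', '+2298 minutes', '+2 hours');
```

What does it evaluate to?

2045-06-07 12:23:17

2298 minutes = 38h 18m; +2298 minutes from 2045-06-05 20:05:17 is 2045-06-07 10:23:17 (crosses midnight).
+2 hours from 2045-06-07 10:23:17 is 2045-06-07 12:23:17.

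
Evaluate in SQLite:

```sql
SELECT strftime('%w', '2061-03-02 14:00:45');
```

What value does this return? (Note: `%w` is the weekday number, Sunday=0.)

2061-03-02 is a Wednesday; with Sunday=0 that is 3.

3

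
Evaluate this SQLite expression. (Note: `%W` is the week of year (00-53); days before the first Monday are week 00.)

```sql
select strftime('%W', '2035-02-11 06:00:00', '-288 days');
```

17

First apply '-288 days': 2035-02-11 06:00:00 → 2034-04-29 06:00:00.
2034-04-29 is a Saturday. SQLite's %W counts Mondays since the year started; the result is 17.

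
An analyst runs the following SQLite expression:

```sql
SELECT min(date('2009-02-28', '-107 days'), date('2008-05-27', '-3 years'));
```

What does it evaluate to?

2005-05-27

date('2009-02-28', '-107 days') → 2008-11-13.
date('2008-05-27', '-3 years') → 2005-05-27.
Earlier of the two is 2005-05-27.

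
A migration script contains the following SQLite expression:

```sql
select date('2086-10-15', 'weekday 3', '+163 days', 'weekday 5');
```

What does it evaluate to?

`weekday 3` advances to the next Wednesday; 2086-10-15 is a Tuesday, so it moves forward to 2086-10-16.
Applying '+163 days' to 2086-10-16: counting 163 days forward gives 2087-03-28.
`weekday 5` advances to the next Friday; 2087-03-28 is already a Friday, so it stays at 2087-03-28.

2087-03-28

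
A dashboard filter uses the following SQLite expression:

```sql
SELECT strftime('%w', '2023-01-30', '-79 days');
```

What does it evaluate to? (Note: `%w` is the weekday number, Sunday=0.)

First apply '-79 days': 2023-01-30 → 2022-11-12.
2022-11-12 is a Saturday; with Sunday=0 that is 6.

6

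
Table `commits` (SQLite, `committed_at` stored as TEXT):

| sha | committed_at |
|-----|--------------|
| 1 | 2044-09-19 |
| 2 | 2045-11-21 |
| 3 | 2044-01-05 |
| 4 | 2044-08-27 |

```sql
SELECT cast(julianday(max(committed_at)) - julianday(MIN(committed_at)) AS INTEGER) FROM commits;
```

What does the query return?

686

MIN = 2044-01-05, MAX = 2045-11-21.
26 days remain in January 2044 after the 5th (31 − 5).
Full months from February 2044 through October 2045 contribute their day counts.
Then 21 days into November 2045.
Total: 26 + 29 + 31 + 30 + 31 + 30 + 31 + 31 + 30 + 31 + 30 + 31 + 31 + 28 + 31 + 30 + 31 + 30 + 31 + 31 + 30 + 31 + 21 = 686.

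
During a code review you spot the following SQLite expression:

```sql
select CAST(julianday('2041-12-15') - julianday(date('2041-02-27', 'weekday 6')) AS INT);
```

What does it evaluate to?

288

`weekday 6` advances to the next Saturday; 2041-02-27 is a Wednesday, so it moves forward to 2041-03-02.
29 days remain in March 2041 after the 2nd (31 − 2).
Full months from April 2041 through November 2041 contribute their day counts.
Then 15 days into December 2041.
Total: 29 + 30 + 31 + 30 + 31 + 31 + 30 + 31 + 30 + 15 = 288.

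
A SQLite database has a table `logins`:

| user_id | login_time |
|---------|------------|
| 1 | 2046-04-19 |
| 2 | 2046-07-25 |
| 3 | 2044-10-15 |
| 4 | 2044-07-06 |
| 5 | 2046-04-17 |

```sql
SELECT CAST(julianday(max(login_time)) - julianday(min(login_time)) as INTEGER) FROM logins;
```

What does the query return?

MIN = 2044-07-06, MAX = 2046-07-25.
25 days remain in July 2044 after the 6th (31 − 6).
Full months from August 2044 through June 2046 contribute their day counts.
Then 25 days into July 2046.
Total: 25 + 31 + 30 + 31 + 30 + 31 + 31 + 28 + 31 + 30 + 31 + 30 + 31 + 31 + 30 + 31 + 30 + 31 + 31 + 28 + 31 + 30 + 31 + 30 + 25 = 749.

749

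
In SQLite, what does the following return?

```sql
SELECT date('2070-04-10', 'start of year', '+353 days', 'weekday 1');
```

2070-12-22

`start of year` rewinds 2070-04-10 to 2070-01-01.
Applying '+353 days' to 2070-01-01: counting 353 days forward gives 2070-12-20.
`weekday 1` advances to the next Monday; 2070-12-20 is a Saturday, so it moves forward to 2070-12-22.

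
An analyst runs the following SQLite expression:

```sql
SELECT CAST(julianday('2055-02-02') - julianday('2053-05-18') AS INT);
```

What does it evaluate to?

13 days remain in May 2053 after the 18th (31 − 18).
Full months from June 2053 through January 2055 contribute their day counts.
Then 2 days into February 2055.
Total: 13 + 30 + 31 + 31 + 30 + 31 + 30 + 31 + 31 + 28 + 31 + 30 + 31 + 30 + 31 + 31 + 30 + 31 + 30 + 31 + 31 + 2 = 625.

625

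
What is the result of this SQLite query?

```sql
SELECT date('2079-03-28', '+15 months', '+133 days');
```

2080-11-08

Adding +15 months to 2079-03-28 gives 2080-06-28.
Applying '+133 days' to 2080-06-28: counting 133 days forward gives 2080-11-08.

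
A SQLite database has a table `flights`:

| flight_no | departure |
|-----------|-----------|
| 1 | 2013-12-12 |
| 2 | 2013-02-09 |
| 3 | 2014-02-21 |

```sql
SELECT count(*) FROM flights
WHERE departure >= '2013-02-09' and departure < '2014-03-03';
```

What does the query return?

3

Rows in [2013-02-09, 2014-03-03): 2013-12-12, 2013-02-09, 2014-02-21 → 3 rows.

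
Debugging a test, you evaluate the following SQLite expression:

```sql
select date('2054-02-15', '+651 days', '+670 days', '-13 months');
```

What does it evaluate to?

2056-08-28

Applying '+651 days' to 2054-02-15: counting 651 days forward gives 2055-11-28.
Applying '+670 days' to 2055-11-28: counting 670 days forward gives 2057-09-28.
Adding -13 months to 2057-09-28 gives 2056-08-28.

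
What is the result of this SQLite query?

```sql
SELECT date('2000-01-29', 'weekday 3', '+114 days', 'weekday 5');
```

2000-05-26

`weekday 3` advances to the next Wednesday; 2000-01-29 is a Saturday, so it moves forward to 2000-02-02.
Applying '+114 days' to 2000-02-02: counting 114 days forward gives 2000-05-26.
`weekday 5` advances to the next Friday; 2000-05-26 is already a Friday, so it stays at 2000-05-26.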